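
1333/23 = 57+22/23 = 57.96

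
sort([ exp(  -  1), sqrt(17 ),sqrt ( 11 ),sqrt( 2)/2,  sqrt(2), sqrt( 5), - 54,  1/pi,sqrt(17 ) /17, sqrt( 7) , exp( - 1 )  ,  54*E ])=[ - 54, sqrt ( 17)/17,1/pi,exp( - 1),exp( - 1) , sqrt(2) /2,sqrt( 2) , sqrt(5),sqrt(7 ), sqrt ( 11 ), sqrt( 17),54*E] 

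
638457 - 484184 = 154273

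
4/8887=4/8887 = 0.00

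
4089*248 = 1014072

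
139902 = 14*9993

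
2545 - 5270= -2725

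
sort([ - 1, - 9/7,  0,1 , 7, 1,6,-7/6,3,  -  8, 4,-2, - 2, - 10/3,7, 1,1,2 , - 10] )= [  -  10, - 8,-10/3,-2, - 2,-9/7, - 7/6, - 1,0,1,1, 1 , 1,2,3,4,6,7,  7]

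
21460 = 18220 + 3240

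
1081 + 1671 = 2752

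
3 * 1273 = 3819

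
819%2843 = 819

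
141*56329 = 7942389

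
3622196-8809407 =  - 5187211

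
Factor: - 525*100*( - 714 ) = 2^3*3^2*5^4*7^2 *17^1= 37485000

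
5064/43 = 5064/43 = 117.77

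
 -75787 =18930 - 94717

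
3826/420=1913/210 =9.11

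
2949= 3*983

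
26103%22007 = 4096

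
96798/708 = 136 +85/118 =136.72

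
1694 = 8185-6491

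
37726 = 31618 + 6108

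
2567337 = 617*4161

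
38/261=38/261 = 0.15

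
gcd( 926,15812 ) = 2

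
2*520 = 1040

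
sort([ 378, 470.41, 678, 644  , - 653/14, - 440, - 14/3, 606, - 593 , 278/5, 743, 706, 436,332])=[ - 593,- 440, - 653/14, - 14/3 , 278/5, 332, 378,436, 470.41,606, 644, 678, 706, 743]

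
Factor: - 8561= - 7^1*1223^1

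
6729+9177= 15906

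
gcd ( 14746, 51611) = 7373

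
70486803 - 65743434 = 4743369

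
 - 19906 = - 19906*1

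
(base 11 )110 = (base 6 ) 340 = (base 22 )60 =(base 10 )132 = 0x84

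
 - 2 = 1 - 3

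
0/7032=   0=0.00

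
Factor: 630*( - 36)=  - 2^3*3^4*5^1*7^1 = -  22680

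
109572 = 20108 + 89464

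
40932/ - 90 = -2274/5 = - 454.80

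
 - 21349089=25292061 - 46641150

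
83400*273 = 22768200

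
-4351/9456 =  -1 + 5105/9456 = -0.46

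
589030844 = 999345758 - 410314914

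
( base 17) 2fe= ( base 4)31033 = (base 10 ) 847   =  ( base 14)447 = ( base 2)1101001111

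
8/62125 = 8/62125 = 0.00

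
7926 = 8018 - 92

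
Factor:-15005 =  - 5^1 * 3001^1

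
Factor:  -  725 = - 5^2*29^1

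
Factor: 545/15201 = 3^ ( - 3) * 5^1*109^1*563^( - 1)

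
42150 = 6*7025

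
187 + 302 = 489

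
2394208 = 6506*368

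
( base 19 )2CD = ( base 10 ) 963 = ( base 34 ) SB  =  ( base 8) 1703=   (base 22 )1LH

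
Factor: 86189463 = 3^2 * 107^1*89501^1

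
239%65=44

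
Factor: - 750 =-2^1*3^1*5^3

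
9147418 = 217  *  42154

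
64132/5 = 12826 + 2/5 = 12826.40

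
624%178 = 90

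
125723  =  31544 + 94179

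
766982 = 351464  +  415518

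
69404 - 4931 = 64473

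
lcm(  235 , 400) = 18800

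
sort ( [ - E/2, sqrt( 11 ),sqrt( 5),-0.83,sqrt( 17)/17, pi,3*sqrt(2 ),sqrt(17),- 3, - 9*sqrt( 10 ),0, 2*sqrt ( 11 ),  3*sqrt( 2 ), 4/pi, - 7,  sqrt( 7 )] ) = [ - 9*sqrt(10),-7, - 3,-E/2,-0.83,0,  sqrt( 17 ) /17,4/pi,sqrt ( 5), sqrt( 7 ),  pi, sqrt( 11 ),sqrt( 17 ),3*sqrt ( 2),3*sqrt(2 ),2*sqrt ( 11 )]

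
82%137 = 82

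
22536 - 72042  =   - 49506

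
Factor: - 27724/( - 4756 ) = 239/41=41^( - 1)*239^1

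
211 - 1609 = -1398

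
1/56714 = 1/56714 = 0.00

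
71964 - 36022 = 35942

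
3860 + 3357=7217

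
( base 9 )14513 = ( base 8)23246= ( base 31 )a95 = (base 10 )9894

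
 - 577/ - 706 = 577/706  =  0.82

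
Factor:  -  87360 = -2^6*3^1*5^1*7^1*13^1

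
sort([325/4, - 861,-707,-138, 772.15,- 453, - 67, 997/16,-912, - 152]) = [-912,-861,-707, - 453,  -  152,-138, - 67, 997/16,325/4, 772.15 ] 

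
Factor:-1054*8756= - 9228824 = - 2^3*11^1*17^1*31^1*199^1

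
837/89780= 837/89780 = 0.01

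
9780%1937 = 95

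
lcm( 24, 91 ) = 2184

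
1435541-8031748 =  - 6596207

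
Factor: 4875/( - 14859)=  -  3^( - 1 ) * 5^3* 127^(-1) = -125/381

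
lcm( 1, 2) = 2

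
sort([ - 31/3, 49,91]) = [ - 31/3, 49, 91]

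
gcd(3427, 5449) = 1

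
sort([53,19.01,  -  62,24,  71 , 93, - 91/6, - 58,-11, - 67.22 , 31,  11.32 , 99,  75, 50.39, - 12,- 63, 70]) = [ - 67.22, - 63,-62, - 58, - 91/6, - 12, - 11, 11.32,  19.01,24 , 31,50.39, 53, 70,71,75 , 93,99]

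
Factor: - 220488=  -2^3*3^1 * 9187^1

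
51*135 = 6885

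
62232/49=62232/49 = 1270.04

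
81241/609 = 81241/609 = 133.40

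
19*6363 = 120897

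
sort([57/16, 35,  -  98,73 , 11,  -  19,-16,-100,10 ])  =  [ - 100, - 98,-19, -16, 57/16, 10, 11, 35,  73 ]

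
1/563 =1/563 = 0.00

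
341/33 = 10 + 1/3 = 10.33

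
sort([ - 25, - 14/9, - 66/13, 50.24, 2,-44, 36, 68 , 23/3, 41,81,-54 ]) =[ - 54, -44,-25, - 66/13, - 14/9, 2,23/3, 36,41,50.24,68, 81] 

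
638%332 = 306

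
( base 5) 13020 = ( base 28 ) 182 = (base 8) 1762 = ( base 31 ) 11i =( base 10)1010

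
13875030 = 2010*6903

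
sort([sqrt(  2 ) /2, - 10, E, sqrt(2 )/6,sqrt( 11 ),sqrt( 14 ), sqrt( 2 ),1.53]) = [-10,sqrt(2 ) /6, sqrt(2) /2,sqrt (2), 1.53, E, sqrt( 11 ), sqrt( 14 )]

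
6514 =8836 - 2322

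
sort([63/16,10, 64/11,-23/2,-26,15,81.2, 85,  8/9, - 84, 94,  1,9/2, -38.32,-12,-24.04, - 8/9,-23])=[ - 84, - 38.32, - 26,-24.04, - 23,-12,-23/2,- 8/9,  8/9, 1,63/16, 9/2 , 64/11,  10, 15,81.2,  85, 94]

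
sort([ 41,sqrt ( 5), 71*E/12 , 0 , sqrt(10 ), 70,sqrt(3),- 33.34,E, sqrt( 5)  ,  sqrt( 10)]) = [  -  33.34,0,sqrt( 3), sqrt( 5 ), sqrt(5), E,sqrt(10 ),sqrt( 10 ), 71*E/12, 41, 70 ]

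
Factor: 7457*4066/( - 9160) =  - 15160081/4580= -2^( - 2)*5^( - 1 )* 19^1 * 107^1 * 229^(-1) * 7457^1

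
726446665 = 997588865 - 271142200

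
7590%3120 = 1350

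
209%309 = 209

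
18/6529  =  18/6529 = 0.00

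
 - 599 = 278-877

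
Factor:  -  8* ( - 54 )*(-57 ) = - 24624 = - 2^4*3^4 * 19^1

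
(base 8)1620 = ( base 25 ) 1BC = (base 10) 912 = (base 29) 12D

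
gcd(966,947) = 1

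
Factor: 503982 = 2^1 * 3^5 * 17^1*61^1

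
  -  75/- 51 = 1 + 8/17 = 1.47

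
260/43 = 6 + 2/43 = 6.05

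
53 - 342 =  - 289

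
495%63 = 54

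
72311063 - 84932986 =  - 12621923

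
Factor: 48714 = 2^1*3^1*23^1*353^1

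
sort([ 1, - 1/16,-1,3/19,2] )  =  [- 1,- 1/16,3/19 , 1, 2]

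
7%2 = 1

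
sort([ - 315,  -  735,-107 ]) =[ - 735, - 315, -107]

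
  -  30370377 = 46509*( - 653)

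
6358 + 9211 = 15569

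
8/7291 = 8/7291 = 0.00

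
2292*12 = 27504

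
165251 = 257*643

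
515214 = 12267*42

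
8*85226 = 681808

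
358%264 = 94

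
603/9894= 201/3298= 0.06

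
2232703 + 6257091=8489794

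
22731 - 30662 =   -  7931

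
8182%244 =130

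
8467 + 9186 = 17653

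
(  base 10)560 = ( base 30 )IK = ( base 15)275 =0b1000110000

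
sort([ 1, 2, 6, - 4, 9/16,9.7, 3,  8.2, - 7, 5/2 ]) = [ - 7,- 4 , 9/16,1, 2, 5/2 , 3,6 , 8.2,9.7 ] 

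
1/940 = 1/940= 0.00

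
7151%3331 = 489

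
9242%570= 122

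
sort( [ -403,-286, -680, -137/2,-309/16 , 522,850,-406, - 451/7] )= [ - 680, - 406, - 403,  -  286, - 137/2, -451/7,  -  309/16, 522, 850] 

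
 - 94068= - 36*2613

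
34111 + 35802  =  69913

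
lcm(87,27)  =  783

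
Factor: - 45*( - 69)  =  3105 =3^3*5^1*23^1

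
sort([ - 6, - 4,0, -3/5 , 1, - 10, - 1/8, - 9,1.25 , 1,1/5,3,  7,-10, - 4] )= [ - 10, - 10,- 9, - 6, - 4,- 4, - 3/5, - 1/8,  0, 1/5,1,1,1.25, 3,7 ] 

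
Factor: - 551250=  - 2^1 *3^2 * 5^4*7^2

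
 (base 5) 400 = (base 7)202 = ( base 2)1100100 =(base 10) 100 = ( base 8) 144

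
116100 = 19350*6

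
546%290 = 256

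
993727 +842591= 1836318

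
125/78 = 1 + 47/78 = 1.60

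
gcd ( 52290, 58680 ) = 90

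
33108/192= 172+7/16 = 172.44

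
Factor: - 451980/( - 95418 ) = 2^1*3^2*5^1*19^( - 1 ) = 90/19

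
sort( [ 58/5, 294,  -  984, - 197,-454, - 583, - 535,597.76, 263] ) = [ - 984, - 583, - 535,  -  454, - 197,58/5, 263,294,597.76 ] 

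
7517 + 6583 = 14100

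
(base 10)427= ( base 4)12223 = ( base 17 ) 182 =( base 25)h2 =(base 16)1AB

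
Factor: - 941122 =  - 2^1*7^1 * 13^1 *5171^1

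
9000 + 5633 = 14633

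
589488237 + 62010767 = 651499004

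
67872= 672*101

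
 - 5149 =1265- 6414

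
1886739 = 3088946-1202207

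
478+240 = 718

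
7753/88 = 7753/88  =  88.10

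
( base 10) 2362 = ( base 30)2IM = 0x93A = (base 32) 29Q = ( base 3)10020111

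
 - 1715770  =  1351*( - 1270)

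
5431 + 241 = 5672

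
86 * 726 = 62436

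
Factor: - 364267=-364267^1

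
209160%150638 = 58522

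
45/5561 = 45/5561 =0.01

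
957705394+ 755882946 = 1713588340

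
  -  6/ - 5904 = 1/984 = 0.00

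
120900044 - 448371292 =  - 327471248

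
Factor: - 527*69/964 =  - 2^( - 2) * 3^1 * 17^1 * 23^1*31^1 * 241^( - 1 ) = - 36363/964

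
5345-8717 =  - 3372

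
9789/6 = 1631 + 1/2 = 1631.50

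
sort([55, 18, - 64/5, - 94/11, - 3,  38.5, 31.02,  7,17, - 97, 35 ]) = [-97, - 64/5 , - 94/11, - 3,  7 , 17,18, 31.02, 35,38.5, 55] 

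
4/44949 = 4/44949 =0.00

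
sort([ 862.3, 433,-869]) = [ - 869, 433,862.3]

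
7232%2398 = 38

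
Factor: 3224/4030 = 4/5 =2^2*5^( - 1)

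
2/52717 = 2/52717  =  0.00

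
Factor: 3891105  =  3^3*5^1* 19^1*37^1*41^1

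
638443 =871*733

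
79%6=1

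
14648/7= 2092 + 4/7 = 2092.57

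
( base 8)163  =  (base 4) 1303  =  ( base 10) 115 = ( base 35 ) 3A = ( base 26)4b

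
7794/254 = 3897/127 = 30.69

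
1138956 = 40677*28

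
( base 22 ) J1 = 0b110100011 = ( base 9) 515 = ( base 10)419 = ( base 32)d3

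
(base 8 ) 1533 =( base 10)859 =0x35B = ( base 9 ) 1154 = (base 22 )1H1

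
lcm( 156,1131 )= 4524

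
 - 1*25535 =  - 25535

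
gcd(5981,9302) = 1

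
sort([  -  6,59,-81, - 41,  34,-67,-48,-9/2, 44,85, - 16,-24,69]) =[ - 81,-67, - 48,-41, - 24,  -  16  ,-6, - 9/2, 34,44,59, 69,  85 ] 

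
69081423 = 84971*813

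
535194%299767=235427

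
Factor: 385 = 5^1*7^1*11^1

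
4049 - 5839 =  - 1790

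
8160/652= 12 + 84/163 = 12.52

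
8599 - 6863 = 1736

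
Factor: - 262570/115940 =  - 2^( - 1 )*7^1 * 11^1 * 17^( - 1) = - 77/34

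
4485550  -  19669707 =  - 15184157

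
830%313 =204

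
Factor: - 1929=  - 3^1*643^1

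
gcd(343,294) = 49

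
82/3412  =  41/1706= 0.02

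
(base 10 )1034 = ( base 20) 2be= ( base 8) 2012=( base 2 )10000001010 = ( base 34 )UE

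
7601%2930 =1741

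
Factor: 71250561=3^2*7916729^1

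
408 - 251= 157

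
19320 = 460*42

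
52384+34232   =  86616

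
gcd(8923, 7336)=1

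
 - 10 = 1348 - 1358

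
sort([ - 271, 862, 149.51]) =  [ - 271, 149.51, 862]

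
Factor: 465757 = 109^1*4273^1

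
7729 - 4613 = 3116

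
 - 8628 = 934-9562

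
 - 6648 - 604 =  - 7252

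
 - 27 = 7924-7951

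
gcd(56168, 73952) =8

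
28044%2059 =1277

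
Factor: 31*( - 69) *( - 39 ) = 3^2*13^1*23^1*31^1= 83421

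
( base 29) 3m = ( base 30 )3J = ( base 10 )109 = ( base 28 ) 3p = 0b1101101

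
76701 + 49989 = 126690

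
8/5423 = 8/5423 = 0.00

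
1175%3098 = 1175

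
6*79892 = 479352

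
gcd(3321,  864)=27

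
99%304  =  99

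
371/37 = 10 + 1/37 =10.03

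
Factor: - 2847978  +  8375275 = 59^1*93683^1 = 5527297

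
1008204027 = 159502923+848701104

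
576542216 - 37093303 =539448913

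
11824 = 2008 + 9816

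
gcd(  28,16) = 4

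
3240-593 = 2647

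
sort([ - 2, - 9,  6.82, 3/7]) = [ - 9,-2, 3/7, 6.82 ]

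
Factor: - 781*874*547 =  - 373378918 = - 2^1*11^1*19^1*23^1*71^1*547^1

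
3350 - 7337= - 3987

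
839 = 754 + 85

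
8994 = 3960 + 5034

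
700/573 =700/573 = 1.22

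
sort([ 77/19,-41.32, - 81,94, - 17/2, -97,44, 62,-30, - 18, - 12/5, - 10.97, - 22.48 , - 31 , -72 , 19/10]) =[ - 97,-81, - 72, - 41.32,-31, - 30, -22.48, - 18,  -  10.97, - 17/2, - 12/5, 19/10,77/19, 44,62,94] 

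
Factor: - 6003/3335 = - 3^2*5^(-1) = - 9/5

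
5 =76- 71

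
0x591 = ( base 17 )4FE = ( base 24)2b9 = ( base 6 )10333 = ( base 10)1425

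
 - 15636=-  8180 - 7456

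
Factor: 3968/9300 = 32/75= 2^5*3^( - 1 )*5^( - 2 ) 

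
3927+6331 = 10258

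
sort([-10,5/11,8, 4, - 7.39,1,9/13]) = [ - 10, - 7.39, 5/11,9/13 , 1, 4, 8]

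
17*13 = 221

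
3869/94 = 41+15/94=   41.16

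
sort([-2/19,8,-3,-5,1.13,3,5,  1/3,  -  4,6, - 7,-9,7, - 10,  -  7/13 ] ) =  [  -  10,-9, - 7, - 5,-4, - 3, -7/13,-2/19,1/3,1.13, 3,5,6,  7,8]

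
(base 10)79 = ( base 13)61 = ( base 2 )1001111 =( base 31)2H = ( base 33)2D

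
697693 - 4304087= - 3606394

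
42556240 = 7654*5560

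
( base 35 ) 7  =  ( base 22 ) 7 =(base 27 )7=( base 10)7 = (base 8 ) 7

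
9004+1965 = 10969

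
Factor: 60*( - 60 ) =-3600 = - 2^4*3^2 * 5^2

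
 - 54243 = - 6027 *9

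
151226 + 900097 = 1051323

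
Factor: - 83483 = - 31^1 *2693^1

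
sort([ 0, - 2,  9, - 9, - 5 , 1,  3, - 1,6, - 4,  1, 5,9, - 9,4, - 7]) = [ - 9, -9 , - 7, - 5, - 4,-2, - 1,0, 1, 1,3, 4, 5, 6, 9,9 ]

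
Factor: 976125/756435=5^2 * 19^1 * 137^1* 211^(-1)*239^( - 1) = 65075/50429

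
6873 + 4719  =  11592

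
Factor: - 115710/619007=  - 2^1*3^1*5^1*7^1*19^1*29^1*619007^( - 1)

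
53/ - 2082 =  - 53/2082 = - 0.03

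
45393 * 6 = 272358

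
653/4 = 163 + 1/4 =163.25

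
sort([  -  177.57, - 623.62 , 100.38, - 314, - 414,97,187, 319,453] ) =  [ - 623.62 , - 414, - 314, - 177.57,97,100.38, 187,  319, 453] 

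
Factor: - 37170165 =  - 3^1*  5^1*2478011^1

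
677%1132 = 677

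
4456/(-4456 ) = - 1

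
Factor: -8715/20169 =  - 35/81 = - 3^( - 4)*5^1*7^1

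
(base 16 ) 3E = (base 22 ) 2i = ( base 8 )76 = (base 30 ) 22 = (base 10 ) 62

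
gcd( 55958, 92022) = 98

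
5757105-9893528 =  - 4136423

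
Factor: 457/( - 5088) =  - 2^( - 5)*3^( - 1)*53^(-1 )*457^1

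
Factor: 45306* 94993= 2^1*3^3*839^1*94993^1 = 4303752858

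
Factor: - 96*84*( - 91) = 733824 = 2^7*3^2*7^2*13^1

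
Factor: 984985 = 5^1*29^1*6793^1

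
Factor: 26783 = 26783^1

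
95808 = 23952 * 4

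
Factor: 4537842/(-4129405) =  - 2^1 * 3^1*5^( -1)*7^( - 1) * 31^2*127^(-1)*787^1*929^( - 1 ) 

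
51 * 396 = 20196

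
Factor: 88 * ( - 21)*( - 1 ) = 2^3 * 3^1 * 7^1*11^1  =  1848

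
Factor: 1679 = 23^1*73^1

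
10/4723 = 10/4723 = 0.00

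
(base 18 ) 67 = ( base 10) 115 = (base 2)1110011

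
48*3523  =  169104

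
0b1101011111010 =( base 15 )20A6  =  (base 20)h56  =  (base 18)135c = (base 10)6906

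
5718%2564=590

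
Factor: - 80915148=- 2^2*3^2*19^1 * 118297^1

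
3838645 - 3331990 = 506655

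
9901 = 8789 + 1112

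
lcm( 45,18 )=90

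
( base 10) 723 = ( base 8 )1323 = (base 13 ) 438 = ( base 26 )11l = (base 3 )222210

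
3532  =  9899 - 6367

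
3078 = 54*57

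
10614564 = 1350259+9264305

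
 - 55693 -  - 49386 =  - 6307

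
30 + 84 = 114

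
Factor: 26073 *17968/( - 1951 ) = - 2^4*3^2 * 1123^1*1951^( - 1 ) * 2897^1 = -468479664/1951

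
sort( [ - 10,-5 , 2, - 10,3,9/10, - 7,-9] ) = [-10, - 10,  -  9,-7 ,- 5,9/10,2,3]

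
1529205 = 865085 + 664120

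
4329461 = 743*5827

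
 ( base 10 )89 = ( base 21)45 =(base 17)54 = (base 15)5e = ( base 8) 131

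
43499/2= 21749 + 1/2 = 21749.50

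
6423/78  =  2141/26  =  82.35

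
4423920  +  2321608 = 6745528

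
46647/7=6663 + 6/7 = 6663.86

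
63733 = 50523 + 13210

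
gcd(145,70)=5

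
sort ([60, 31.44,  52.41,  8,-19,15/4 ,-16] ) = [ - 19 , - 16,  15/4, 8,31.44 , 52.41,60 ] 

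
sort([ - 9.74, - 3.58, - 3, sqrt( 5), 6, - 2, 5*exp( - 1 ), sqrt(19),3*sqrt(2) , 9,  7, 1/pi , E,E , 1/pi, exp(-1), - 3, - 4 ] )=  [  -  9.74, - 4, - 3.58, - 3, - 3, -2, 1/pi , 1/pi, exp(- 1 ), 5*exp( - 1),sqrt( 5 ), E, E, 3*sqrt( 2),sqrt(19),6,7, 9 ] 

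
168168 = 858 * 196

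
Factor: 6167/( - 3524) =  - 7/4 = - 2^ ( - 2 ) *7^1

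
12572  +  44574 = 57146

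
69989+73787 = 143776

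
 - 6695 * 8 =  - 53560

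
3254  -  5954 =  - 2700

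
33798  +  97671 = 131469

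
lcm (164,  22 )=1804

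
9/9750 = 3/3250 = 0.00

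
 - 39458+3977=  - 35481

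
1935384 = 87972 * 22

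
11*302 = 3322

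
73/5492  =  73/5492= 0.01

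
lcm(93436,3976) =186872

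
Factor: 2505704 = 2^3*97^1 * 3229^1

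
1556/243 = 1556/243 = 6.40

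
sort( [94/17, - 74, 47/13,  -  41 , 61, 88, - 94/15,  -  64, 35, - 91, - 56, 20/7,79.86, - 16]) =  [-91, - 74, - 64, - 56 , - 41, - 16, - 94/15,  20/7,47/13,94/17,35, 61,  79.86, 88 ] 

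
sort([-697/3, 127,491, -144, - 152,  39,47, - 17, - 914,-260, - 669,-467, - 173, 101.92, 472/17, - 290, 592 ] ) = [- 914, - 669 ,-467 , - 290 , - 260, - 697/3, - 173, - 152 , - 144,-17 , 472/17 , 39,47, 101.92 , 127, 491,592]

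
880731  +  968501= 1849232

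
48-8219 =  - 8171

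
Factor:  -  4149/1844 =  - 9/4 = - 2^( -2)*3^2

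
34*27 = 918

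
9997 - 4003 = 5994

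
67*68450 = 4586150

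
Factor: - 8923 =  - 8923^1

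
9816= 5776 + 4040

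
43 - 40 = 3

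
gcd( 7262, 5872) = 2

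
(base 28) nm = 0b1010011010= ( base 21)1af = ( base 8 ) 1232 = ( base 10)666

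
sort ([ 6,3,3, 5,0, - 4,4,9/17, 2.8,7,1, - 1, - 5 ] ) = [ - 5 ,-4, - 1, 0 , 9/17, 1,2.8, 3, 3,4, 5,  6, 7]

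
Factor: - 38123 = -67^1*569^1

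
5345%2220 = 905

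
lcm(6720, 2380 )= 114240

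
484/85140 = 11/1935= 0.01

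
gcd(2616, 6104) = 872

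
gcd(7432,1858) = 1858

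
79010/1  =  79010 = 79010.00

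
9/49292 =9/49292=0.00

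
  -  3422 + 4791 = 1369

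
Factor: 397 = 397^1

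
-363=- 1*363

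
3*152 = 456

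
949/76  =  12 + 37/76 = 12.49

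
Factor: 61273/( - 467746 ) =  - 2^ ( - 1)*71^1*271^( - 1)= - 71/542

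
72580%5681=4408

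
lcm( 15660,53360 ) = 1440720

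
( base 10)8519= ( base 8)20507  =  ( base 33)7r5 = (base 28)ao7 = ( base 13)3b54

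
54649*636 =34756764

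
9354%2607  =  1533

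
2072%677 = 41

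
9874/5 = 1974 + 4/5 = 1974.80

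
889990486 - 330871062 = 559119424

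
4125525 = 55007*75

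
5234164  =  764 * 6851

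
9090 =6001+3089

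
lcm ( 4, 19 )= 76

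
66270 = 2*33135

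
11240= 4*2810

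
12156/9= 4052/3=1350.67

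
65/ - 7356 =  - 1 + 7291/7356 = - 0.01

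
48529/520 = 93 + 13/40 = 93.33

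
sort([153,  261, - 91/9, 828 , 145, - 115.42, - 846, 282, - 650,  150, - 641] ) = [-846, - 650,-641,-115.42, - 91/9,  145,150,  153,261,282,828 ]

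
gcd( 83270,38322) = 2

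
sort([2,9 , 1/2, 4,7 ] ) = [ 1/2, 2, 4,7 , 9] 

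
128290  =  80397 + 47893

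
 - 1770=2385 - 4155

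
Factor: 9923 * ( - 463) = - 4594349 = - 463^1*9923^1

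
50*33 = 1650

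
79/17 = 79/17 =4.65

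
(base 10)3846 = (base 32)3o6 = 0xf06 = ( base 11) 2987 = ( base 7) 14133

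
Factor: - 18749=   -  18749^1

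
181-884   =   - 703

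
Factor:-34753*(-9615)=3^1*5^1*23^1*641^1*1511^1 = 334150095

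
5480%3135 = 2345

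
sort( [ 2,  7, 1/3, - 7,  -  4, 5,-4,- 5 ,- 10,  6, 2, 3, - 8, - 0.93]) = [ - 10,-8, - 7, - 5,- 4, - 4, - 0.93,1/3, 2, 2, 3, 5, 6, 7] 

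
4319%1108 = 995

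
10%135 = 10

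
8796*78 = 686088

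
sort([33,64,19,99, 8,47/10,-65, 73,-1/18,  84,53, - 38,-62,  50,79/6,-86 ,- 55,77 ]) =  [-86, - 65, - 62, - 55, - 38,-1/18,47/10, 8, 79/6, 19, 33, 50,  53,64,73,77, 84,99]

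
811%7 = 6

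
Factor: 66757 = 241^1 * 277^1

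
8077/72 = 8077/72 = 112.18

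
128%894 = 128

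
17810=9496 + 8314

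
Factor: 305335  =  5^1*79^1*773^1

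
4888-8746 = - 3858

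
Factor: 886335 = 3^1*5^1*37^1*1597^1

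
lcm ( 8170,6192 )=588240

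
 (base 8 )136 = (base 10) 94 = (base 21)4a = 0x5e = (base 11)86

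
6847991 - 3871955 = 2976036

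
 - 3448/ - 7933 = 3448/7933 = 0.43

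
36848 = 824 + 36024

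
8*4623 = 36984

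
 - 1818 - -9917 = 8099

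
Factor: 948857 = 7^1*13^1* 10427^1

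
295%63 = 43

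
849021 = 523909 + 325112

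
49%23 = 3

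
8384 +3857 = 12241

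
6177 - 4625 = 1552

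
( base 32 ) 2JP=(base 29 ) 35d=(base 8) 5171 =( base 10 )2681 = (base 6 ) 20225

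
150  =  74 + 76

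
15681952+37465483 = 53147435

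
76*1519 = 115444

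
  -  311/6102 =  - 311/6102 = -0.05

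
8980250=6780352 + 2199898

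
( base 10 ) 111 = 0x6F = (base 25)4B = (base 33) 3c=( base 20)5b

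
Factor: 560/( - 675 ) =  - 2^4*3^( - 3)*5^( - 1 )*7^1 = -112/135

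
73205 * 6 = 439230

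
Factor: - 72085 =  - 5^1 * 13^1*1109^1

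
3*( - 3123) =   -  9369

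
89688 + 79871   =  169559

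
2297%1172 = 1125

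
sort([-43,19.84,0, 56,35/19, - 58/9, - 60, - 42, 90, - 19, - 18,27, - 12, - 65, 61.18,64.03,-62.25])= [ - 65, - 62.25 , - 60, - 43, - 42, - 19, - 18, - 12, - 58/9,0,35/19,19.84,27,56,61.18,  64.03 , 90]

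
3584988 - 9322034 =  - 5737046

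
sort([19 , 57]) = [19,57]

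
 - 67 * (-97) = 6499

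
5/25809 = 5/25809 = 0.00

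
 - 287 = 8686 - 8973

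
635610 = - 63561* (- 10)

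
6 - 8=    - 2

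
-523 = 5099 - 5622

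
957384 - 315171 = 642213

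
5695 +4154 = 9849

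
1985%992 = 1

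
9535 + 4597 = 14132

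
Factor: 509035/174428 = 2^( -2) * 5^1 *43607^( - 1 ) * 101807^1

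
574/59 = 574/59  =  9.73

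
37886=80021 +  - 42135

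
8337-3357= 4980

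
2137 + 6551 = 8688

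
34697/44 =788 + 25/44 = 788.57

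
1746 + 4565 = 6311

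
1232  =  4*308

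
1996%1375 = 621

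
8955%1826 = 1651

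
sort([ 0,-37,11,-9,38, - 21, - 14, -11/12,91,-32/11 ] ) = [ - 37, - 21,-14, - 9,  -  32/11, - 11/12,0,11,38 , 91]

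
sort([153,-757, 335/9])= [ - 757,335/9, 153] 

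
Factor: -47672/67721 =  - 2^3*59^1*101^1*241^(-1 )* 281^ (-1) 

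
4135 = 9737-5602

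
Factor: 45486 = 2^1*3^2*7^1*19^2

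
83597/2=41798 + 1/2  =  41798.50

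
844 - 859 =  - 15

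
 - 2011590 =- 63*31930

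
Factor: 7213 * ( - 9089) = -65558957 = - 61^1 * 149^1*7213^1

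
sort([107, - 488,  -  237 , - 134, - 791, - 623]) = [ - 791, - 623 , - 488  , - 237, - 134, 107]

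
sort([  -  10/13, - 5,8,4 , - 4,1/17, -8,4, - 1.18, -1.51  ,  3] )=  [ - 8, -5, - 4,- 1.51, - 1.18,-10/13,1/17, 3 , 4, 4, 8 ]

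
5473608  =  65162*84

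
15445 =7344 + 8101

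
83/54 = 83/54 = 1.54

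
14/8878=7/4439= 0.00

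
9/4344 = 3/1448 = 0.00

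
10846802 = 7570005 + 3276797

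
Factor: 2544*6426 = 2^5 * 3^4 * 7^1* 17^1 * 53^1  =  16347744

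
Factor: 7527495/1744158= 2509165/581386 = 2^ ( - 1 )*5^1*13^( - 1)*59^( - 1 )*113^1*379^( - 1)*4441^1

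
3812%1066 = 614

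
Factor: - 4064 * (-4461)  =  18129504  =  2^5*3^1*127^1*1487^1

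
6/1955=6/1955=0.00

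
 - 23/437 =-1 + 18/19=-0.05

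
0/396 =0= 0.00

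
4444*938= 4168472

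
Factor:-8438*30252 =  - 255266376= - 2^3*  3^1*2521^1*4219^1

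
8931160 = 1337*6680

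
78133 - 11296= 66837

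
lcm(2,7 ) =14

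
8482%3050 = 2382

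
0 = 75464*0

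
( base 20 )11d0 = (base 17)1CG7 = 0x21D4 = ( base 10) 8660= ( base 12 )5018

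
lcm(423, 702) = 32994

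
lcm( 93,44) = 4092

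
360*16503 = 5941080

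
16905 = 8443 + 8462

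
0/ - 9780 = 0/1 = - 0.00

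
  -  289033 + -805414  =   - 1094447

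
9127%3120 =2887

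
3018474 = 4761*634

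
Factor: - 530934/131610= - 5^ ( - 1 )*41^( - 1 )*827^1 = - 827/205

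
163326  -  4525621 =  - 4362295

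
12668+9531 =22199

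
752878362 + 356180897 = 1109059259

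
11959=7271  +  4688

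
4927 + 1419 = 6346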